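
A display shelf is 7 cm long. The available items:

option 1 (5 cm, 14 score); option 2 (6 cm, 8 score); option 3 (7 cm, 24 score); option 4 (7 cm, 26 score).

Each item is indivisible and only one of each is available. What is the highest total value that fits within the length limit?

This is a 0/1 knapsack; check combinations near the capacity.
- option 4: length 7, value 26
- option 3: length 7, value 24
- option 1: length 5, value 14
- option 2: length 6, value 8
Best: 26 score.

26 score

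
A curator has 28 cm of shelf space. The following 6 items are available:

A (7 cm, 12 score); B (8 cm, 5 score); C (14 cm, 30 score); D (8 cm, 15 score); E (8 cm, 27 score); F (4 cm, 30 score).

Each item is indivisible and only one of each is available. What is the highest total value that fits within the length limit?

This is a 0/1 knapsack; check combinations near the capacity.
- C+E+F: length 14+8+4=26, value 30+27+30=87
- A+D+E+F: length 7+8+8+4=27, value 12+15+27+30=84
- B+D+E+F: length 8+8+8+4=28, value 5+15+27+30=77
- C+D+F: length 14+8+4=26, value 30+15+30=75
Best: 87 score.

87 score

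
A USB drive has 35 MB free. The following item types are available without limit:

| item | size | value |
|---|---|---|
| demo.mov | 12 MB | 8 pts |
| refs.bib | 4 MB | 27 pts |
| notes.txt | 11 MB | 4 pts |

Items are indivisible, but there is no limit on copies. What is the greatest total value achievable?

216 pts

Best value-per-unit is refs.bib at 27/4, and filling with it alone uses size 8×4=32. No mix of the others beats 8×27 = 216.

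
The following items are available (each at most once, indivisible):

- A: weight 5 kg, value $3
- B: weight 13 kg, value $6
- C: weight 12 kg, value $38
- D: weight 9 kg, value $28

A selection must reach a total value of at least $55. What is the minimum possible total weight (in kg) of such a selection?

Subsets with value ≥ 55, sorted by total weight:
- C+D: weight 21, value 66
- A+C+D: weight 26, value 69
- B+C+D: weight 34, value 72
- A+B+C+D: weight 39, value 75
Minimum weight: 21 kg.

21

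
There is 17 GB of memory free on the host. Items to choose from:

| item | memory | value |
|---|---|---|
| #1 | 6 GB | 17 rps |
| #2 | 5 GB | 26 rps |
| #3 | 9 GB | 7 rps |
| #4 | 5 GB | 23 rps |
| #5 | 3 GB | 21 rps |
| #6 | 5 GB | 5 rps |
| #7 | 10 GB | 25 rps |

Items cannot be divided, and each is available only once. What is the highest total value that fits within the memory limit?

Check high-value combinations within 17 GB:
- #2+#4+#5: memory 5+5+3=13, value 26+23+21=70
- #1+#2+#4: memory 6+5+5=16, value 17+26+23=66
- #1+#2+#5: memory 6+5+3=14, value 17+26+21=64
- #1+#4+#5: memory 6+5+3=14, value 17+23+21=61
Best: 70 rps.

70 rps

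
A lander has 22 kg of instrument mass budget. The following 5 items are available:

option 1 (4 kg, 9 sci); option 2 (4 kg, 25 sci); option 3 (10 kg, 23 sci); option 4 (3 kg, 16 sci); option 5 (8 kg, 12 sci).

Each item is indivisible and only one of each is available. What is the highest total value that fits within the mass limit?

73 sci

Check high-value combinations within 22 kg:
- option 1+option 2+option 3+option 4: mass 4+4+10+3=21, value 9+25+23+16=73
- option 2+option 3+option 4: mass 4+10+3=17, value 25+23+16=64
- option 1+option 2+option 4+option 5: mass 4+4+3+8=19, value 9+25+16+12=62
Best: 73 sci.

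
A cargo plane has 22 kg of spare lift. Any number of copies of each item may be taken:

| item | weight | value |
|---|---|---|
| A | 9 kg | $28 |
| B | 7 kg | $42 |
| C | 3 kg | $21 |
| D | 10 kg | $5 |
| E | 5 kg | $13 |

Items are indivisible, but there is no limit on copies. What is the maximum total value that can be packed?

Best value-per-unit is C at 21/3; filling with it alone gives 7×21 = 147.
Optimal mix: 1×B + 5×C → weight 22, value 147.

$147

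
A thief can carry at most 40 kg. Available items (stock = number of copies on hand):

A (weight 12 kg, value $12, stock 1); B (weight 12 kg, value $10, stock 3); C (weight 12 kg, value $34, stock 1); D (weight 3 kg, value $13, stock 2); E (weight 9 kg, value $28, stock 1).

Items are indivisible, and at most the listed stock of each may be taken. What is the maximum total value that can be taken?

Best selections within weight 40 and stock limits:
- 1×A + 1×C + 2×D + 1×E: weight 39, value 100
- 1×B + 1×C + 2×D + 1×E: weight 39, value 98
Best: $100.

$100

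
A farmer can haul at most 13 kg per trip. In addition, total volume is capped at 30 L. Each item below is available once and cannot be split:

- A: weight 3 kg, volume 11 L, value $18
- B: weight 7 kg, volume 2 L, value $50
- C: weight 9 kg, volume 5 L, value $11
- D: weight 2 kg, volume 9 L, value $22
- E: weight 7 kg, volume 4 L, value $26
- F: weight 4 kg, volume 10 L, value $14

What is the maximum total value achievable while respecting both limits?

$90

Feasible sets respecting both limits:
- A+B+D: weight 12, volume 22, value 90
- B+D+F: weight 13, volume 21, value 86
- B+D: weight 9, volume 11, value 72
- A+B: weight 10, volume 13, value 68
Best: $90.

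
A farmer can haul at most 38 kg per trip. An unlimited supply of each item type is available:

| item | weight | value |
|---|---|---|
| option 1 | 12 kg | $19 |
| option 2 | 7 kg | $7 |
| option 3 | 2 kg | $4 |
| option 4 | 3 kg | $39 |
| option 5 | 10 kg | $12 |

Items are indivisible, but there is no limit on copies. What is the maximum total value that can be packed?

Best value-per-unit is option 4 at 39/3; filling with it alone gives 12×39 = 468.
Optimal mix: 1×option 3 + 12×option 4 → weight 38, value 472.

$472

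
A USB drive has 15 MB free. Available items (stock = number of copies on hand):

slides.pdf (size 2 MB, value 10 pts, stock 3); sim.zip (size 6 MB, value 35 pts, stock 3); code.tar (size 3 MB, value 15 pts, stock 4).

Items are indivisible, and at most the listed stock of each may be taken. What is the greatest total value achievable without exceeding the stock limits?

Top feasible selections:
- 2×sim.zip + 1×code.tar: size 15, value 85
- 1×slides.pdf + 2×sim.zip: size 14, value 80
- 1×sim.zip + 3×code.tar: size 15, value 80
Best: 85 pts.

85 pts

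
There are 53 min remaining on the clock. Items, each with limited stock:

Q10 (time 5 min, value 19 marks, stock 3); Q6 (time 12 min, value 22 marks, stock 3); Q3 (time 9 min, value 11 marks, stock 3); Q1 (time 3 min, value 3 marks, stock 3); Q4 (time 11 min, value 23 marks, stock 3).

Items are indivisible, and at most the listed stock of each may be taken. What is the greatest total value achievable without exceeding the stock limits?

129 marks

Best selections within time 53 and stock limits:
- 3×Q10 + 1×Q1 + 3×Q4: time 51, value 129
- 3×Q10 + 1×Q6 + 1×Q1 + 2×Q4: time 52, value 128
- 3×Q10 + 2×Q6 + 1×Q1 + 1×Q4: time 53, value 127
Best: 129 marks.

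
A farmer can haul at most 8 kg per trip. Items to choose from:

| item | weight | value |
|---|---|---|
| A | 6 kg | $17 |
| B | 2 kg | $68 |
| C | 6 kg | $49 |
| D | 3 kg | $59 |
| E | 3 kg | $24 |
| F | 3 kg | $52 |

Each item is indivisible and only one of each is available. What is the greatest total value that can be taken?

Check high-value combinations within 8 kg:
- B+D+F: weight 2+3+3=8, value 68+59+52=179
- B+D+E: weight 2+3+3=8, value 68+59+24=151
- B+E+F: weight 2+3+3=8, value 68+24+52=144
Best: $179.

$179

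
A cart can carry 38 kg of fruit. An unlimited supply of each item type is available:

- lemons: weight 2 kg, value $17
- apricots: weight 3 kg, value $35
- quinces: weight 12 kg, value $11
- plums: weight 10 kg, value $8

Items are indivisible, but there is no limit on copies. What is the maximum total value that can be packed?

Best value-per-unit is apricots at 35/3; filling with it alone gives 12×35 = 420.
Optimal mix: 1×lemons + 12×apricots → weight 38, value 437.

$437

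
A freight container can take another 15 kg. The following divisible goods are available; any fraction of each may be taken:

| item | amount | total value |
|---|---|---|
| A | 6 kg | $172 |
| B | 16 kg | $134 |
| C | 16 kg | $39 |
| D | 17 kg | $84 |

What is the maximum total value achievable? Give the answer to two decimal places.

Take in order of value per unit:
- A (172/6 per unit): all 6 → value 172, running total 172.00
- B (134/16 per unit): 9 of 16 → value 9×134/16 = 75.3750, running total 247.38
Total 247.38.

247.38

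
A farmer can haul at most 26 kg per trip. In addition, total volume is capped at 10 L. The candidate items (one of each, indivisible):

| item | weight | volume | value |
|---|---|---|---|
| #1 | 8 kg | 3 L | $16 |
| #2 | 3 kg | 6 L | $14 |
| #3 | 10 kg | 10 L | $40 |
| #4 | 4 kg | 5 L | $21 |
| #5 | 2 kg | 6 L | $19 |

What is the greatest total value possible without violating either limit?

$40

Feasible sets respecting both limits:
- #3: weight 10, volume 10, value 40
- #1+#4: weight 12, volume 8, value 37
- #1+#5: weight 10, volume 9, value 35
- #1+#2: weight 11, volume 9, value 30
Best: $40.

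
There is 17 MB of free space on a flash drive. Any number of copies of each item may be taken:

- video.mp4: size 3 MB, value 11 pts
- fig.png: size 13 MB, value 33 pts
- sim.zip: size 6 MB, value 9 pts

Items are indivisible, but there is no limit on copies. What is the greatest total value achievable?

Best value-per-unit is video.mp4 at 11/3, and filling with it alone uses size 5×3=15. No mix of the others beats 5×11 = 55.

55 pts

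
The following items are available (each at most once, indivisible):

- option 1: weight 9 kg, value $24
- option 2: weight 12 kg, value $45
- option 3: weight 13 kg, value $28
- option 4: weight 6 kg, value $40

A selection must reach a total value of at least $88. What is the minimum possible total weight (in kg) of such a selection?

Subsets with value ≥ 88, sorted by total weight:
- option 1+option 2+option 4: weight 27, value 109
- option 1+option 3+option 4: weight 28, value 92
Minimum weight: 27 kg.

27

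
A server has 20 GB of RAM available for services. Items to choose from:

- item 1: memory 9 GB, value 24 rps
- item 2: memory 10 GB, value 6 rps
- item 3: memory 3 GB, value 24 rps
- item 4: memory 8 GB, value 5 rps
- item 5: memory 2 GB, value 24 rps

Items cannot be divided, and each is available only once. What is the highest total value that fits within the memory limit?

72 rps

Check high-value combinations within 20 GB:
- item 1+item 3+item 5: memory 9+3+2=14, value 24+24+24=72
- item 2+item 3+item 5: memory 10+3+2=15, value 6+24+24=54
- item 3+item 4+item 5: memory 3+8+2=13, value 24+5+24=53
Best: 72 rps.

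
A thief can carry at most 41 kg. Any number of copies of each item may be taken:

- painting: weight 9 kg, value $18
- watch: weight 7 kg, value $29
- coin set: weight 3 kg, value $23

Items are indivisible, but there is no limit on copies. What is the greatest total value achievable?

$299

Best value-per-unit is coin set at 23/3, and filling with it alone uses weight 13×3=39. No mix of the others beats 13×23 = 299.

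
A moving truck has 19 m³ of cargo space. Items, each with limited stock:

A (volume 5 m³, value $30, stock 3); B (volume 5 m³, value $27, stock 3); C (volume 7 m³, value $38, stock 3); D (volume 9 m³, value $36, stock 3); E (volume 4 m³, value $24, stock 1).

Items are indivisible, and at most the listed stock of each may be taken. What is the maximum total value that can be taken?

$114

Top feasible selections:
- 3×A + 1×E: volume 19, value 114
- 2×A + 1×B + 1×E: volume 19, value 111
- 1×A + 2×B + 1×E: volume 19, value 108
- 1×A + 2×C: volume 19, value 106
Best: $114.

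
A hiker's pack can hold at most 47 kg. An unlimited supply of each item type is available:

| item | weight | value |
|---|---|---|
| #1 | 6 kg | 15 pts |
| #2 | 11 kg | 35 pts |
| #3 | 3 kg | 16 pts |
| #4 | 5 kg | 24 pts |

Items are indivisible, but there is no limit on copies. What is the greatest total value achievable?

Best value-per-unit is #3 at 16/3; filling with it alone gives 15×16 = 240.
Optimal mix: 14×#3 + 1×#4 → weight 47, value 248.

248 pts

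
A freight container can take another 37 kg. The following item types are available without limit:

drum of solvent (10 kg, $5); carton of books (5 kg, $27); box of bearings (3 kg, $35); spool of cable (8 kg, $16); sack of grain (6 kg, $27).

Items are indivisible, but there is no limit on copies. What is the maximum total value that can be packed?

Best value-per-unit is box of bearings at 35/3, and filling with it alone uses weight 12×3=36. No mix of the others beats 12×35 = 420.

$420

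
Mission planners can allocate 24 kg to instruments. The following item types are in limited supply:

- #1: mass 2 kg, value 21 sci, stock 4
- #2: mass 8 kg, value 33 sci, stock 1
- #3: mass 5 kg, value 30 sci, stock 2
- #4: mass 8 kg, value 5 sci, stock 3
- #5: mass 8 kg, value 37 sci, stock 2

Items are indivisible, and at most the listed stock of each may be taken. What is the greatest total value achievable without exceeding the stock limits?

Best selections within mass 24 and stock limits:
- 3×#1 + 2×#3 + 1×#5: mass 24, value 160
- 4×#1 + 2×#5: mass 24, value 158
- 3×#1 + 1×#2 + 2×#3: mass 24, value 156
- 4×#1 + 1×#2 + 1×#5: mass 24, value 154
Best: 160 sci.

160 sci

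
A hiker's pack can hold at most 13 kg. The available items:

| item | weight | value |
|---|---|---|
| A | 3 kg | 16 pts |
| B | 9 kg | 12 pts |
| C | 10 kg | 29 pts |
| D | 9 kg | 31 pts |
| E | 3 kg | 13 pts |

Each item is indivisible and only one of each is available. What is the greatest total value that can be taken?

47 pts

Check high-value combinations within 13 kg:
- A+D: weight 3+9=12, value 16+31=47
- A+C: weight 3+10=13, value 16+29=45
- D+E: weight 9+3=12, value 31+13=44
- C+E: weight 10+3=13, value 29+13=42
- D: weight 9, value 31
Best: 47 pts.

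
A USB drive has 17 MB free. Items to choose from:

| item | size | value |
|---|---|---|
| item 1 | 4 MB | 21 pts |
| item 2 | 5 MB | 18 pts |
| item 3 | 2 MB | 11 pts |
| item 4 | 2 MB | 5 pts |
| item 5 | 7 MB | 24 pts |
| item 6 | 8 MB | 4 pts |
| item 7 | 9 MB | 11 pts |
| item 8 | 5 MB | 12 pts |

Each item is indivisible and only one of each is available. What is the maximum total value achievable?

Check high-value combinations within 17 MB:
- item 1+item 2+item 5: size 4+5+7=16, value 21+18+24=63
- item 1+item 2+item 3+item 8: size 4+5+2+5=16, value 21+18+11+12=62
- item 1+item 3+item 4+item 5: size 4+2+2+7=15, value 21+11+5+24=61
- item 2+item 3+item 4+item 5: size 5+2+2+7=16, value 18+11+5+24=58
Best: 63 pts.

63 pts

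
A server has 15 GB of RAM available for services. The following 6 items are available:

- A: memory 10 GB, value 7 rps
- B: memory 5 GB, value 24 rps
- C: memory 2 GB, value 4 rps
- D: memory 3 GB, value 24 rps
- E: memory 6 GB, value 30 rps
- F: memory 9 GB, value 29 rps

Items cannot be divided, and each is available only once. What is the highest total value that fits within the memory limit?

Check high-value combinations within 15 GB:
- B+D+E: memory 5+3+6=14, value 24+24+30=78
- E+F: memory 6+9=15, value 30+29=59
- C+D+E: memory 2+3+6=11, value 4+24+30=58
Best: 78 rps.

78 rps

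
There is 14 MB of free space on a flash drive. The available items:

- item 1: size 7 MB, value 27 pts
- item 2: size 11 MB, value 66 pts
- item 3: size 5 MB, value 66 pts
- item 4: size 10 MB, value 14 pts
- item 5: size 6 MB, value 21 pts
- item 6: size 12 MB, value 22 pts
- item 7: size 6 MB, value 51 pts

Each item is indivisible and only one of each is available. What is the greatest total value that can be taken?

This is a 0/1 knapsack; check combinations near the capacity.
- item 3+item 7: size 5+6=11, value 66+51=117
- item 1+item 3: size 7+5=12, value 27+66=93
- item 3+item 5: size 5+6=11, value 66+21=87
Best: 117 pts.

117 pts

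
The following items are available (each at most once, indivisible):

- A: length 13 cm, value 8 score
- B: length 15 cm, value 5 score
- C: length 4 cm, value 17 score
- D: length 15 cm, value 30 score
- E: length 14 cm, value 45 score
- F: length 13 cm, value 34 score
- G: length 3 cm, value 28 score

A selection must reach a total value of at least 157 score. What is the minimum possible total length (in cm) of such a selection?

62

Subsets with value ≥ 157, sorted by total length:
- A+C+D+E+F+G: length 62, value 162
- B+C+D+E+F+G: length 64, value 159
- A+B+C+D+E+F+G: length 77, value 167
Minimum length: 62 cm.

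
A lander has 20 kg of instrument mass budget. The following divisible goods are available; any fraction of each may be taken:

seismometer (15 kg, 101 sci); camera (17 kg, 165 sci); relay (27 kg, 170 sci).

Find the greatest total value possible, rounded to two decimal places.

185.20

Take in order of value per unit:
- camera (165/17 per unit): all 17 → value 165, running total 165.00
- seismometer (101/15 per unit): 3 of 15 → value 3×101/15 = 20.2000, running total 185.20
Total 185.20.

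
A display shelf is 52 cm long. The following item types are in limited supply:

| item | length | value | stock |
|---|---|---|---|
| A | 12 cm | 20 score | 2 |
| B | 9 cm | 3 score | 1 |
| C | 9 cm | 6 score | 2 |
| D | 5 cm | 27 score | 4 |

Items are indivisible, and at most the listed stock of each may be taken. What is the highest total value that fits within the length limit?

Best selections within length 52 and stock limits:
- 2×A + 4×D: length 44, value 148
- 1×A + 2×C + 4×D: length 50, value 140
- 1×A + 1×B + 1×C + 4×D: length 50, value 137
Best: 148 score.

148 score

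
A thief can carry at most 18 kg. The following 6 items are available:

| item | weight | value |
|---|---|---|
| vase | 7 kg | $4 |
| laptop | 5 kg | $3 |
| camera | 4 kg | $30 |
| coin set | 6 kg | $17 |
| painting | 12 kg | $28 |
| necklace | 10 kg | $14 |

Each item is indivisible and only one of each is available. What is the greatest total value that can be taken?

$58

This is a 0/1 knapsack; check combinations near the capacity.
- camera+painting: weight 4+12=16, value 30+28=58
- vase+camera+coin set: weight 7+4+6=17, value 4+30+17=51
- laptop+camera+coin set: weight 5+4+6=15, value 3+30+17=50
- camera+coin set: weight 4+6=10, value 30+17=47
Best: $58.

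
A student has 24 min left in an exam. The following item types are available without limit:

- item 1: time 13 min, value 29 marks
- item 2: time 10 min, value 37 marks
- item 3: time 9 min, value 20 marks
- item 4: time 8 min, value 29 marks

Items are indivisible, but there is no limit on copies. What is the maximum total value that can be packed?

Best value-per-unit is item 2 at 37/10; filling with it alone gives 2×37 = 74.
Optimal mix: 3×item 4 → time 24, value 87.

87 marks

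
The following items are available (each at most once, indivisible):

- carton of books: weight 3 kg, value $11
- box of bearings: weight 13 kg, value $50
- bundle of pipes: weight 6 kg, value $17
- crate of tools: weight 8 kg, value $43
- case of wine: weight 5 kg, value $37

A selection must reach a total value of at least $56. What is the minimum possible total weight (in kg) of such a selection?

13

Subsets with value ≥ 56, sorted by total weight:
- crate of tools+case of wine: weight 13, value 80
- carton of books+bundle of pipes+case of wine: weight 14, value 65
- bundle of pipes+crate of tools: weight 14, value 60
Minimum weight: 13 kg.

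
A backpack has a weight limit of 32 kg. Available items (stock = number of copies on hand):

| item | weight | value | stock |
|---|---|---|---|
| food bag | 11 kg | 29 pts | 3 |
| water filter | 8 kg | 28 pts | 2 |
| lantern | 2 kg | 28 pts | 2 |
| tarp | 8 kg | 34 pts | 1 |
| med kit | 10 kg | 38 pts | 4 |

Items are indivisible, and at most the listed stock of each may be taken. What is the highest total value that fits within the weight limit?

166 pts

Best selections within weight 32 and stock limits:
- 2×lantern + 1×tarp + 2×med kit: weight 32, value 166
- 1×water filter + 2×lantern + 2×med kit: weight 32, value 160
- 1×water filter + 2×lantern + 1×tarp + 1×med kit: weight 30, value 156
- 2×water filter + 2×lantern + 1×med kit: weight 30, value 150
Best: 166 pts.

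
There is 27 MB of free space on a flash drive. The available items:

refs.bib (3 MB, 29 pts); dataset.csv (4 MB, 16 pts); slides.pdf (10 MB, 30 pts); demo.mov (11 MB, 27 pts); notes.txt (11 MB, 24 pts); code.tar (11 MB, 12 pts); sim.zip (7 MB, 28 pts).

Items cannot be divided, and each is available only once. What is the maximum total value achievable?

103 pts

This is a 0/1 knapsack; check combinations near the capacity.
- refs.bib+dataset.csv+slides.pdf+sim.zip: size 3+4+10+7=24, value 29+16+30+28=103
- refs.bib+dataset.csv+demo.mov+sim.zip: size 3+4+11+7=25, value 29+16+27+28=100
- refs.bib+dataset.csv+notes.txt+sim.zip: size 3+4+11+7=25, value 29+16+24+28=97
- refs.bib+slides.pdf+sim.zip: size 3+10+7=20, value 29+30+28=87
Best: 103 pts.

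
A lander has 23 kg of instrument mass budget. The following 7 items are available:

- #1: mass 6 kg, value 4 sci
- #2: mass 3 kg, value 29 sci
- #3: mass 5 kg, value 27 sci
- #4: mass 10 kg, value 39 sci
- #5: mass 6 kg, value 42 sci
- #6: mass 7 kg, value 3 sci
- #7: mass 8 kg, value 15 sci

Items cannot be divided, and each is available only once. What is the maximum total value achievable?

This is a 0/1 knapsack; check combinations near the capacity.
- #2+#3+#5+#7: mass 3+5+6+8=22, value 29+27+42+15=113
- #2+#4+#5: mass 3+10+6=19, value 29+39+42=110
- #3+#4+#5: mass 5+10+6=21, value 27+39+42=108
- #1+#2+#3+#5: mass 6+3+5+6=20, value 4+29+27+42=102
Best: 113 sci.

113 sci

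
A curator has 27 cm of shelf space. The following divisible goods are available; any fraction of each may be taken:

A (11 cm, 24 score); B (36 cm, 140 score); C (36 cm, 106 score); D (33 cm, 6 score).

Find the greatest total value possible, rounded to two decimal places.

105.00

Take in order of value per unit:
- B (140/36 per unit): 27 of 36 → value 27×140/36 = 105.0000, running total 105.00
Total 105.00.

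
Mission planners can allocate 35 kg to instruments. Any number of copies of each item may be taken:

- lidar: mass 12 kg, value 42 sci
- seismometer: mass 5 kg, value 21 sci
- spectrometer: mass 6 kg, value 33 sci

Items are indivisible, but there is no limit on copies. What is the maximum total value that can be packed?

Best value-per-unit is spectrometer at 33/6; filling with it alone gives 5×33 = 165.
Optimal mix: 1×seismometer + 5×spectrometer → mass 35, value 186.

186 sci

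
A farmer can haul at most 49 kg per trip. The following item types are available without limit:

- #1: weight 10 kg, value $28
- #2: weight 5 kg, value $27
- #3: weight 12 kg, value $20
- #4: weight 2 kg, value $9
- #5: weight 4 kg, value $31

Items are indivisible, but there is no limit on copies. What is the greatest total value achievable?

$372

Best value-per-unit is #5 at 31/4, and filling with it alone uses weight 12×4=48. No mix of the others beats 12×31 = 372.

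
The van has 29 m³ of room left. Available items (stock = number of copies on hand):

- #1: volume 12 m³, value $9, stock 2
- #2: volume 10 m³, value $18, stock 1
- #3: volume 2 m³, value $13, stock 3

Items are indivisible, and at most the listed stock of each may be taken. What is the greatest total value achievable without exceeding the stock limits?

$66

Top feasible selections:
- 1×#1 + 1×#2 + 3×#3: volume 28, value 66
- 1×#2 + 3×#3: volume 16, value 57
- 1×#1 + 1×#2 + 2×#3: volume 26, value 53
- 1×#1 + 3×#3: volume 18, value 48
Best: $66.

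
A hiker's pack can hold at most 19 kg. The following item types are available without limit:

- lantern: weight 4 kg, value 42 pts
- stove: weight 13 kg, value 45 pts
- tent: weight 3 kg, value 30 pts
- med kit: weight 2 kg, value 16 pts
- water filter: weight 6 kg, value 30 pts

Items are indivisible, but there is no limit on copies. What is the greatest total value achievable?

198 pts

Best value-per-unit is lantern at 42/4; filling with it alone gives 4×42 = 168.
Optimal mix: 4×lantern + 1×tent → weight 19, value 198.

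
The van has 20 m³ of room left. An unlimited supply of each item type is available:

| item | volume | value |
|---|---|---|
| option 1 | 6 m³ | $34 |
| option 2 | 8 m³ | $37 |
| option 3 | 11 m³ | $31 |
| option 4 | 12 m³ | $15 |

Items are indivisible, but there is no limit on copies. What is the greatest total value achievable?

Best value-per-unit is option 1 at 34/6; filling with it alone gives 3×34 = 102.
Optimal mix: 2×option 1 + 1×option 2 → volume 20, value 105.

$105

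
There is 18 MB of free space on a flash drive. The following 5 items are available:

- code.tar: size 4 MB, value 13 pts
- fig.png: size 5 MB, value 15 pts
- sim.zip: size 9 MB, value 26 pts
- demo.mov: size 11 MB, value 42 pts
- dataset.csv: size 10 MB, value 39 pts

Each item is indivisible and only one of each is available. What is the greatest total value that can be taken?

57 pts

This is a 0/1 knapsack; check combinations near the capacity.
- fig.png+demo.mov: size 5+11=16, value 15+42=57
- code.tar+demo.mov: size 4+11=15, value 13+42=55
- fig.png+dataset.csv: size 5+10=15, value 15+39=54
- code.tar+fig.png+sim.zip: size 4+5+9=18, value 13+15+26=54
- code.tar+dataset.csv: size 4+10=14, value 13+39=52
Best: 57 pts.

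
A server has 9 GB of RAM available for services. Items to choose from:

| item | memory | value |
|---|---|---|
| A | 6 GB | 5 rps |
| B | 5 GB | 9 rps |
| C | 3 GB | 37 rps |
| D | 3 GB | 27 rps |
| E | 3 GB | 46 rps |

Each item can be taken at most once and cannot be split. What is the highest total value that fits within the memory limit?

Check high-value combinations within 9 GB:
- C+D+E: memory 3+3+3=9, value 37+27+46=110
- C+E: memory 3+3=6, value 37+46=83
- D+E: memory 3+3=6, value 27+46=73
- C+D: memory 3+3=6, value 37+27=64
Best: 110 rps.

110 rps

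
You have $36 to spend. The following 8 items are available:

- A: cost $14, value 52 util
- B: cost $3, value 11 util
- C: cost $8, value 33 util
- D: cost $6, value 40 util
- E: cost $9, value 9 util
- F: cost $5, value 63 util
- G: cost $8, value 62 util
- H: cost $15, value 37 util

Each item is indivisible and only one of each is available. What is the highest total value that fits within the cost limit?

Check high-value combinations within $36:
- A+B+D+F+G: cost 14+3+6+5+8=36, value 52+11+40+63+62=228
- A+D+F+G: cost 14+6+5+8=33, value 52+40+63+62=217
- A+C+F+G: cost 14+8+5+8=35, value 52+33+63+62=210
Best: 228 util.

228 util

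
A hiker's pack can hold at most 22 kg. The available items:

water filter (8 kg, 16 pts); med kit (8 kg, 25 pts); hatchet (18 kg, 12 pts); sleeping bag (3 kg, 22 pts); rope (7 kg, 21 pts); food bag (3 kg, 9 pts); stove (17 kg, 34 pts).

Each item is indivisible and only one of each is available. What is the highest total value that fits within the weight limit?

77 pts

Check high-value combinations within 22 kg:
- med kit+sleeping bag+rope+food bag: weight 8+3+7+3=21, value 25+22+21+9=77
- water filter+med kit+sleeping bag+food bag: weight 8+8+3+3=22, value 16+25+22+9=72
- med kit+sleeping bag+rope: weight 8+3+7=18, value 25+22+21=68
- water filter+sleeping bag+rope+food bag: weight 8+3+7+3=21, value 16+22+21+9=68
- water filter+med kit+sleeping bag: weight 8+8+3=19, value 16+25+22=63
Best: 77 pts.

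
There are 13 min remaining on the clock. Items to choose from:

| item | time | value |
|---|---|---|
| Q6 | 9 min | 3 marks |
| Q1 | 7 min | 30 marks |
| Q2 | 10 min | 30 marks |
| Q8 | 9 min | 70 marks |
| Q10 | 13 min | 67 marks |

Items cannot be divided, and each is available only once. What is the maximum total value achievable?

Check high-value combinations within 13 min:
- Q8: time 9, value 70
- Q10: time 13, value 67
- Q1: time 7, value 30
- Q2: time 10, value 30
Best: 70 marks.

70 marks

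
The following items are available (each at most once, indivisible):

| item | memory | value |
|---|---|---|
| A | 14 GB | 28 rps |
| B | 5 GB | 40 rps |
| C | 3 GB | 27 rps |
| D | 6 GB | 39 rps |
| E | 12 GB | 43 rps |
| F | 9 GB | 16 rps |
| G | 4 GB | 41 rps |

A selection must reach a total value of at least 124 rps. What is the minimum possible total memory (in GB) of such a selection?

Subsets with value ≥ 124, sorted by total memory:
- B+C+D+G: memory 18, value 147
- B+E+G: memory 21, value 124
Minimum memory: 18 GB.

18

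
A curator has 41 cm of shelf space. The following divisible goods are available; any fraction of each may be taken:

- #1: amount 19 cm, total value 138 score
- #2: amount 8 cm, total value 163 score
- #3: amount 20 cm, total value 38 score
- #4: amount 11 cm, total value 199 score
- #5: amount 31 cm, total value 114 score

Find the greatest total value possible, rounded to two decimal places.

511.03

Take in order of value per unit:
- #2 (163/8 per unit): all 8 → value 163, running total 163.00
- #4 (199/11 per unit): all 11 → value 199, running total 362.00
- #1 (138/19 per unit): all 19 → value 138, running total 500.00
- #5 (114/31 per unit): 3 of 31 → value 3×114/31 = 11.0323, running total 511.03
Total 511.03.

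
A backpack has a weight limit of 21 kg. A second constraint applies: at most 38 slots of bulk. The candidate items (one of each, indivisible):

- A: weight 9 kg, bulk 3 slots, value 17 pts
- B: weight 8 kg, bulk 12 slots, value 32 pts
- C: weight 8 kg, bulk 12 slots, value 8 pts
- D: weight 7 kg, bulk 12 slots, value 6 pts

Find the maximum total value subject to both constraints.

Feasible sets respecting both limits:
- A+B: weight 17, bulk 15, value 49
- B+C: weight 16, bulk 24, value 40
- B+D: weight 15, bulk 24, value 38
- B: weight 8, bulk 12, value 32
Best: 49 pts.

49 pts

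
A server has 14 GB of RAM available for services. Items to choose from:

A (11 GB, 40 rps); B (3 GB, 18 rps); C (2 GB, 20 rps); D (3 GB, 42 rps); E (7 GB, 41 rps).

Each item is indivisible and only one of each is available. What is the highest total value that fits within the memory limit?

This is a 0/1 knapsack; check combinations near the capacity.
- C+D+E: memory 2+3+7=12, value 20+42+41=103
- B+D+E: memory 3+3+7=13, value 18+42+41=101
- D+E: memory 3+7=10, value 42+41=83
- A+D: memory 11+3=14, value 40+42=82
Best: 103 rps.

103 rps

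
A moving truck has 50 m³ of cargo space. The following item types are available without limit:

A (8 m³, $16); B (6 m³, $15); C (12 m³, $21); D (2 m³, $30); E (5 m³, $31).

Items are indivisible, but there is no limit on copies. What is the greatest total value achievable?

Best value-per-unit is D at 30/2, and filling with it alone uses volume 25×2=50. No mix of the others beats 25×30 = 750.

$750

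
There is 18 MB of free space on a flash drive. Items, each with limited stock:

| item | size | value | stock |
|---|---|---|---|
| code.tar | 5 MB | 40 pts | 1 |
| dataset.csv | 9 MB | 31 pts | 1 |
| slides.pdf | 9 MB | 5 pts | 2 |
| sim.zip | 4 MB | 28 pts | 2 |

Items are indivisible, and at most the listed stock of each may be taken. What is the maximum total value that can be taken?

Top feasible selections:
- 1×code.tar + 1×dataset.csv + 1×sim.zip: size 18, value 99
- 1×code.tar + 2×sim.zip: size 13, value 96
Best: 99 pts.

99 pts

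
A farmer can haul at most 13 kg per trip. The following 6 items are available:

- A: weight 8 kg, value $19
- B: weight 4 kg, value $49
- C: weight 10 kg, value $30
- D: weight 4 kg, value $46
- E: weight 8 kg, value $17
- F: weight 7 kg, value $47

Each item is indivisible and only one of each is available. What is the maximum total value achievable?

Check high-value combinations within 13 kg:
- B+F: weight 4+7=11, value 49+47=96
- B+D: weight 4+4=8, value 49+46=95
- D+F: weight 4+7=11, value 46+47=93
Best: $96.

$96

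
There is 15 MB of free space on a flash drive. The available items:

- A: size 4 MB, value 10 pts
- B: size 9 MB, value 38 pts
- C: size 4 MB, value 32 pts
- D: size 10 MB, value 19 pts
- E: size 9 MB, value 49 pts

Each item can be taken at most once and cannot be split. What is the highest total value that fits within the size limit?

81 pts

Check high-value combinations within 15 MB:
- C+E: size 4+9=13, value 32+49=81
- B+C: size 9+4=13, value 38+32=70
- A+E: size 4+9=13, value 10+49=59
Best: 81 pts.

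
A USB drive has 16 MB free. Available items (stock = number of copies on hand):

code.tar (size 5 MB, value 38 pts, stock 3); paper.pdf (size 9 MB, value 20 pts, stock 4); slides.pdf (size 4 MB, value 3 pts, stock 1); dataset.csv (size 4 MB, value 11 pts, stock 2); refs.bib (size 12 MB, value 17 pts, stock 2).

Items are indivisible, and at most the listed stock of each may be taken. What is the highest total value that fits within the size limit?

Best selections within size 16 and stock limits:
- 3×code.tar: size 15, value 114
- 2×code.tar + 1×dataset.csv: size 14, value 87
- 2×code.tar + 1×slides.pdf: size 14, value 79
Best: 114 pts.

114 pts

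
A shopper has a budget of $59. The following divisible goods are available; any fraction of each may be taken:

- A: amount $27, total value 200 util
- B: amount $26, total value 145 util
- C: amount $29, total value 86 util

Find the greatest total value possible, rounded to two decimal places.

362.79

Take in order of value per unit:
- A (200/27 per unit): all 27 → value 200, running total 200.00
- B (145/26 per unit): all 26 → value 145, running total 345.00
- C (86/29 per unit): 6 of 29 → value 6×86/29 = 17.7931, running total 362.79
Total 362.79.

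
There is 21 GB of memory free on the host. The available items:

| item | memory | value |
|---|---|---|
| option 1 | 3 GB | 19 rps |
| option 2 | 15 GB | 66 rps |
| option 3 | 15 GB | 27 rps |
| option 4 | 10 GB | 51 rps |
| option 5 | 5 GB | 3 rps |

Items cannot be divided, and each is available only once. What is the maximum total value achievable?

85 rps

Check high-value combinations within 21 GB:
- option 1+option 2: memory 3+15=18, value 19+66=85
- option 1+option 4+option 5: memory 3+10+5=18, value 19+51+3=73
- option 1+option 4: memory 3+10=13, value 19+51=70
Best: 85 rps.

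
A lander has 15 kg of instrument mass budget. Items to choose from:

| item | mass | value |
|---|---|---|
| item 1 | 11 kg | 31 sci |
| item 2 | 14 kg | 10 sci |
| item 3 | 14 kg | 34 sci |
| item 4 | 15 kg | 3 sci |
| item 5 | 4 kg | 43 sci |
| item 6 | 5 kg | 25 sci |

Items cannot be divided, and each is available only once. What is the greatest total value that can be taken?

74 sci

This is a 0/1 knapsack; check combinations near the capacity.
- item 1+item 5: mass 11+4=15, value 31+43=74
- item 5+item 6: mass 4+5=9, value 43+25=68
- item 5: mass 4, value 43
- item 3: mass 14, value 34
- item 1: mass 11, value 31
Best: 74 sci.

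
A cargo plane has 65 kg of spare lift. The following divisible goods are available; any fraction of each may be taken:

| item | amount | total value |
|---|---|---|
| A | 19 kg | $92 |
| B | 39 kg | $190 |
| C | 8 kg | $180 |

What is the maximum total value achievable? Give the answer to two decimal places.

457.16

Take in order of value per unit:
- C (180/8 per unit): all 8 → value 180, running total 180.00
- B (190/39 per unit): all 39 → value 190, running total 370.00
- A (92/19 per unit): 18 of 19 → value 18×92/19 = 87.1579, running total 457.16
Total 457.16.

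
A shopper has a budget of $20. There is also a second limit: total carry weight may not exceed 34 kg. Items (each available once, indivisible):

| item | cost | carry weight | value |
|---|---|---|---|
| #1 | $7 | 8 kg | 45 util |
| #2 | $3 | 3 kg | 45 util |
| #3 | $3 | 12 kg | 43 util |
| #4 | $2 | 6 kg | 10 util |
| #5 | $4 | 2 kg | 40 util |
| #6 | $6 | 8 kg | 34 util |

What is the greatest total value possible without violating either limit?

Feasible sets respecting both limits:
- #1+#2+#3+#4+#5: cost 19, carry weight 31, value 183
- #1+#2+#3+#5: cost 17, carry weight 25, value 173
- #2+#3+#4+#5+#6: cost 18, carry weight 31, value 172
Best: 183 util.

183 util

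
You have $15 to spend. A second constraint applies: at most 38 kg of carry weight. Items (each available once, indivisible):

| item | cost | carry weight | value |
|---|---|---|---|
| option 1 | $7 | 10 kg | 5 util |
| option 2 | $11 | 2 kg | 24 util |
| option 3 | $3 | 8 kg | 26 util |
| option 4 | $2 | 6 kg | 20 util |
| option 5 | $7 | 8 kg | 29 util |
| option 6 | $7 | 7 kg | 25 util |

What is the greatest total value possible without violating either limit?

Feasible sets respecting both limits:
- option 3+option 4+option 5: cost 12, carry weight 22, value 75
- option 3+option 4+option 6: cost 12, carry weight 21, value 71
- option 3+option 5: cost 10, carry weight 16, value 55
Best: 75 util.

75 util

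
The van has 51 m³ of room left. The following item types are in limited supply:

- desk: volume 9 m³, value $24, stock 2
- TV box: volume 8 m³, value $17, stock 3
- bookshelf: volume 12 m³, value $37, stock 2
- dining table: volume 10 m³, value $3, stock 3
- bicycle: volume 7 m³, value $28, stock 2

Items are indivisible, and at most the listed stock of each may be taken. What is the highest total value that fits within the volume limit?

Best selections within volume 51 and stock limits:
- 1×desk + 2×bookshelf + 2×bicycle: volume 47, value 154
- 1×desk + 2×TV box + 1×bookshelf + 2×bicycle: volume 51, value 151
Best: $154.

$154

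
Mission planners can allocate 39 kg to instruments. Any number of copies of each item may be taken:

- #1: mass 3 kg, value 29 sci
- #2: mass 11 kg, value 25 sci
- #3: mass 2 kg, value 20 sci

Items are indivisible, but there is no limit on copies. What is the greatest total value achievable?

Best value-per-unit is #3 at 20/2; filling with it alone gives 19×20 = 380.
Optimal mix: 1×#1 + 18×#3 → mass 39, value 389.

389 sci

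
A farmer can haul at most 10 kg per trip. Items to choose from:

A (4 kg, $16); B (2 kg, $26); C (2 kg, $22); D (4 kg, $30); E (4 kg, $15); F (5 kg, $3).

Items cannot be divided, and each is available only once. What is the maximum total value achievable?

$78

Check high-value combinations within 10 kg:
- B+C+D: weight 2+2+4=8, value 26+22+30=78
- A+B+D: weight 4+2+4=10, value 16+26+30=72
- B+D+E: weight 2+4+4=10, value 26+30+15=71
- A+C+D: weight 4+2+4=10, value 16+22+30=68
Best: $78.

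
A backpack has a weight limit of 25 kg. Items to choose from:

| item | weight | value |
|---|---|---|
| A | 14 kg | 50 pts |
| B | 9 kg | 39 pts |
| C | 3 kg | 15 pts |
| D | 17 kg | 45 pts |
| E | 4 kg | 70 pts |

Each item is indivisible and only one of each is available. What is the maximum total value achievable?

Check high-value combinations within 25 kg:
- A+C+E: weight 14+3+4=21, value 50+15+70=135
- C+D+E: weight 3+17+4=24, value 15+45+70=130
- B+C+E: weight 9+3+4=16, value 39+15+70=124
Best: 135 pts.

135 pts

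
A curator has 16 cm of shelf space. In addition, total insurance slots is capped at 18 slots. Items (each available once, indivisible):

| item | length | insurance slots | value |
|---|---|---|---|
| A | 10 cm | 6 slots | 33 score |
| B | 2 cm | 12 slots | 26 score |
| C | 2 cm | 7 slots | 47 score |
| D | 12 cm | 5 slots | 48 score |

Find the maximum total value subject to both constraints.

Feasible sets respecting both limits:
- C+D: length 14, insurance slots 12, value 95
- A+C: length 12, insurance slots 13, value 80
- B+D: length 14, insurance slots 17, value 74
- A+B: length 12, insurance slots 18, value 59
Best: 95 score.

95 score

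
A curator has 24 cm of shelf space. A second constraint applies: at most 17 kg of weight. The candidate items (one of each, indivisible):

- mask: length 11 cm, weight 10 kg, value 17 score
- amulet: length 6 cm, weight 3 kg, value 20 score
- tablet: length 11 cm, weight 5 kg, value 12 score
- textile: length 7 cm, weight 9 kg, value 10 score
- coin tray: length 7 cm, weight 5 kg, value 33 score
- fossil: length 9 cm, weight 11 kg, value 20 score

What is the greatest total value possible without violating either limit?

Feasible sets respecting both limits:
- amulet+tablet+coin tray: length 24, weight 13, value 65
- amulet+textile+coin tray: length 20, weight 17, value 63
- amulet+coin tray: length 13, weight 8, value 53
- coin tray+fossil: length 16, weight 16, value 53
Best: 65 score.

65 score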